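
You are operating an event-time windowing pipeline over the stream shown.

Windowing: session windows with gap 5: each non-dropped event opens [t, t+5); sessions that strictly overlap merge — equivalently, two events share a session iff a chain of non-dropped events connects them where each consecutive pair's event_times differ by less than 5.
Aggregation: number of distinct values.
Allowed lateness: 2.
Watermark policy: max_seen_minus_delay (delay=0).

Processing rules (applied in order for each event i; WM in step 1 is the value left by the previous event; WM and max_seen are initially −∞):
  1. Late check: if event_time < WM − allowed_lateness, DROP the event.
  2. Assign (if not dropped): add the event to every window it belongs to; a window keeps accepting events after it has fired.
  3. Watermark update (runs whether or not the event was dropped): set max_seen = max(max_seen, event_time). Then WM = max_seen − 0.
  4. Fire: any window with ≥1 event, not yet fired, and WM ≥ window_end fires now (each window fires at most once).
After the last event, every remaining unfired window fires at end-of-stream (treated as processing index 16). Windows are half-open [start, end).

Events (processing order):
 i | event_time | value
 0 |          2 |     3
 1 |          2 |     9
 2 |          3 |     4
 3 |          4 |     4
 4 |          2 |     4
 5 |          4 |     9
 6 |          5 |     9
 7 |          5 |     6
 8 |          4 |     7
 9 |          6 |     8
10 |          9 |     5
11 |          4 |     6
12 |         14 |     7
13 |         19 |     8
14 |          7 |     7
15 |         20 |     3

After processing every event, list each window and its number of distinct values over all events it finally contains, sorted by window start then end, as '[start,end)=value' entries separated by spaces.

i=0 t=2 v=3: → [2,7); WM=2
i=1 t=2 v=9: → [2,7); WM=2
i=2 t=3 v=4: → [2,8); WM=3
i=3 t=4 v=4: → [2,9); WM=4
i=4 t=2 v=4: → [2,9); WM=4
i=5 t=4 v=9: → [2,9); WM=4
i=6 t=5 v=9: → [2,10); WM=5
i=7 t=5 v=6: → [2,10); WM=5
i=8 t=4 v=7: → [2,10); WM=5
i=9 t=6 v=8: → [2,11); WM=6
i=10 t=9 v=5: → [2,14); WM=9
i=11 t=4 v=6: DROP (t<9-2); WM=9
i=12 t=14 v=7: → [14,19); WM=14
i=13 t=19 v=8: → [19,24); WM=19
i=14 t=7 v=7: DROP (t<19-2); WM=19
i=15 t=20 v=3: → [19,25); WM=20

[2,14)=7 [14,19)=1 [19,25)=2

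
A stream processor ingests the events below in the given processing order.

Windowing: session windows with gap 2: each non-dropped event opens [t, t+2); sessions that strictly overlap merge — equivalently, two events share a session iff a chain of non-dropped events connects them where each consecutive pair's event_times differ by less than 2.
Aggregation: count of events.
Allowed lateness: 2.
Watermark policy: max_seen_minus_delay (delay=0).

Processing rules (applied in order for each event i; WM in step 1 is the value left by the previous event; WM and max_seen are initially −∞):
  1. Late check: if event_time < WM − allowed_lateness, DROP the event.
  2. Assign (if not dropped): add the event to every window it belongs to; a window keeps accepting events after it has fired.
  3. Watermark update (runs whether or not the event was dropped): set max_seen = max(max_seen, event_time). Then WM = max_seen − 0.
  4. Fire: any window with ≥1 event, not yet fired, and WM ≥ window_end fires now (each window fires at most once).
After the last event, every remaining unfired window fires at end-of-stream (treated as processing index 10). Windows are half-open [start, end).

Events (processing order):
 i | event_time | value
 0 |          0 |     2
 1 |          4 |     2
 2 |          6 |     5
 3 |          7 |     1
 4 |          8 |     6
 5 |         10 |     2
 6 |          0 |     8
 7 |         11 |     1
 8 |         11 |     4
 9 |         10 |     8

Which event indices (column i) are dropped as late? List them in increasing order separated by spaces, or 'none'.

6

i=0 t=0 v=2: → [0,2); WM=0
i=1 t=4 v=2: → [4,6); WM=4
i=2 t=6 v=5: → [6,8); WM=6
i=3 t=7 v=1: → [6,9); WM=7
i=4 t=8 v=6: → [6,10); WM=8
i=5 t=10 v=2: → [10,12); WM=10
i=6 t=0 v=8: DROP (t<10-2); WM=10
i=7 t=11 v=1: → [10,13); WM=11
i=8 t=11 v=4: → [10,13); WM=11
i=9 t=10 v=8: → [10,13); WM=11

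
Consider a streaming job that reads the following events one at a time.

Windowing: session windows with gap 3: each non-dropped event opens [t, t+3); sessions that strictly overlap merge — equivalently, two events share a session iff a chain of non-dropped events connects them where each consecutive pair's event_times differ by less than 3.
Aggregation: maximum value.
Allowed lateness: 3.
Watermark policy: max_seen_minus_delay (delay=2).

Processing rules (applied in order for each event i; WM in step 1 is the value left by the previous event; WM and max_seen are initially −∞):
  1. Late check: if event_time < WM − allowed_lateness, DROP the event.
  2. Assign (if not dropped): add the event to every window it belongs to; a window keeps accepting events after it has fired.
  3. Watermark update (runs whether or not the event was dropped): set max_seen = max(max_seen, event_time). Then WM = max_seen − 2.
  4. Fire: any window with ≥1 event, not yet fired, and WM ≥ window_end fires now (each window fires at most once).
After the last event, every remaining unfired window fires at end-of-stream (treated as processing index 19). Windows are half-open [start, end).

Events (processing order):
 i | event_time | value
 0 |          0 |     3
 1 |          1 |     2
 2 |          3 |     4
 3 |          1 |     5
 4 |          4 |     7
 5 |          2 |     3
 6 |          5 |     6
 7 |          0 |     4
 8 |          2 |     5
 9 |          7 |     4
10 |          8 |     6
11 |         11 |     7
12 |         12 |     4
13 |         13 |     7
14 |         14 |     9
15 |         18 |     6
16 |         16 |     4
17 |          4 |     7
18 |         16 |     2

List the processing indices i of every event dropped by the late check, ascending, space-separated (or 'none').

i=0 t=0 v=3: → [0,3); WM=-2
i=1 t=1 v=2: → [0,4); WM=-1
i=2 t=3 v=4: → [0,6); WM=1
i=3 t=1 v=5: → [0,6); WM=1
i=4 t=4 v=7: → [0,7); WM=2
i=5 t=2 v=3: → [0,7); WM=2
i=6 t=5 v=6: → [0,8); WM=3
i=7 t=0 v=4: → [0,8); WM=3
i=8 t=2 v=5: → [0,8); WM=3
i=9 t=7 v=4: → [0,10); WM=5
i=10 t=8 v=6: → [0,11); WM=6
i=11 t=11 v=7: → [11,14); WM=9
i=12 t=12 v=4: → [11,15); WM=10
i=13 t=13 v=7: → [11,16); WM=11
i=14 t=14 v=9: → [11,17); WM=12
i=15 t=18 v=6: → [18,21); WM=16
i=16 t=16 v=4: → [11,21); WM=16
i=17 t=4 v=7: DROP (t<16-3); WM=16
i=18 t=16 v=2: → [11,21); WM=16

17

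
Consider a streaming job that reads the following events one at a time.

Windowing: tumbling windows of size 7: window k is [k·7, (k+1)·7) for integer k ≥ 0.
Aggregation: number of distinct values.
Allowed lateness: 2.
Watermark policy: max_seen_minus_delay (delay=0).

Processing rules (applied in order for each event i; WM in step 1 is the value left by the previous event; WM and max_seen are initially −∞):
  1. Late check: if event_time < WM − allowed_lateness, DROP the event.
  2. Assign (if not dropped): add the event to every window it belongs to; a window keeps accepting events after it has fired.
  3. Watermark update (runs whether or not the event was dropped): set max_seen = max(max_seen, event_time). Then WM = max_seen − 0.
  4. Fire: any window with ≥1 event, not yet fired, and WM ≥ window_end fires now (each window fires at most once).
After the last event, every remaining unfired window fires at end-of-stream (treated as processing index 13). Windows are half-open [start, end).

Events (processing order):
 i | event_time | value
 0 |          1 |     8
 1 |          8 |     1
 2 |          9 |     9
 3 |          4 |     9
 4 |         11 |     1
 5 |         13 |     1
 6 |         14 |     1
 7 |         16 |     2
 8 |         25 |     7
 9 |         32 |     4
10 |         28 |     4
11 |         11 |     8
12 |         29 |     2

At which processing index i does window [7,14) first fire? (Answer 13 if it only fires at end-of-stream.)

6

i=0 t=1 v=8: → [0,7); WM=1
i=1 t=8 v=1: → [7,14); WM=8; [0,7) fires=1
i=2 t=9 v=9: → [7,14); WM=9
i=3 t=4 v=9: DROP (t<9-2); WM=9
i=4 t=11 v=1: → [7,14); WM=11
i=5 t=13 v=1: → [7,14); WM=13
i=6 t=14 v=1: → [14,21); WM=14; [7,14) fires=2
i=7 t=16 v=2: → [14,21); WM=16
i=8 t=25 v=7: → [21,28); WM=25; [14,21) fires=2
i=9 t=32 v=4: → [28,35); WM=32; [21,28) fires=1
i=10 t=28 v=4: DROP (t<32-2); WM=32
i=11 t=11 v=8: DROP (t<32-2); WM=32
i=12 t=29 v=2: DROP (t<32-2); WM=32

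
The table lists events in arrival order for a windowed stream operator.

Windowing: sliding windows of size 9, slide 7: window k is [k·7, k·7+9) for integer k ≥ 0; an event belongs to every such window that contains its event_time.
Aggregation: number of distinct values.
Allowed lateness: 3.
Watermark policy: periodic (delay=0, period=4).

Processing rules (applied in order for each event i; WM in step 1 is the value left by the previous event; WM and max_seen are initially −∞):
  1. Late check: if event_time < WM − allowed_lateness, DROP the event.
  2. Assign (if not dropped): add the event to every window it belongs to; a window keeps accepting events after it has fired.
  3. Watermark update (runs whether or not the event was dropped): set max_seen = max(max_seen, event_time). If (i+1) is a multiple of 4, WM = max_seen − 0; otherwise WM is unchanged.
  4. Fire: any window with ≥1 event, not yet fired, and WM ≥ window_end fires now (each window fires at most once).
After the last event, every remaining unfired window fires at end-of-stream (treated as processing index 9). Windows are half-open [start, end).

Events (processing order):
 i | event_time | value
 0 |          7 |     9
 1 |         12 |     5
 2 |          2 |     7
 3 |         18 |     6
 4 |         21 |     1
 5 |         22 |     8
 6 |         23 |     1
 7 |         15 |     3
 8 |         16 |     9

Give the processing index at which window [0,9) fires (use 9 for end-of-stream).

i=0 t=7 v=9: → [7,16),[0,9); WM=−∞
i=1 t=12 v=5: → [7,16); WM=−∞
i=2 t=2 v=7: → [0,9); WM=−∞
i=3 t=18 v=6: → [14,23); WM=18; [0,9) fires=2 [7,16) fires=2
i=4 t=21 v=1: → [21,30),[14,23); WM=18
i=5 t=22 v=8: → [21,30),[14,23); WM=18
i=6 t=23 v=1: → [21,30); WM=18
i=7 t=15 v=3: → [14,23),[7,16); WM=23; [14,23) fires=4
i=8 t=16 v=9: DROP (t<23-3); WM=23

3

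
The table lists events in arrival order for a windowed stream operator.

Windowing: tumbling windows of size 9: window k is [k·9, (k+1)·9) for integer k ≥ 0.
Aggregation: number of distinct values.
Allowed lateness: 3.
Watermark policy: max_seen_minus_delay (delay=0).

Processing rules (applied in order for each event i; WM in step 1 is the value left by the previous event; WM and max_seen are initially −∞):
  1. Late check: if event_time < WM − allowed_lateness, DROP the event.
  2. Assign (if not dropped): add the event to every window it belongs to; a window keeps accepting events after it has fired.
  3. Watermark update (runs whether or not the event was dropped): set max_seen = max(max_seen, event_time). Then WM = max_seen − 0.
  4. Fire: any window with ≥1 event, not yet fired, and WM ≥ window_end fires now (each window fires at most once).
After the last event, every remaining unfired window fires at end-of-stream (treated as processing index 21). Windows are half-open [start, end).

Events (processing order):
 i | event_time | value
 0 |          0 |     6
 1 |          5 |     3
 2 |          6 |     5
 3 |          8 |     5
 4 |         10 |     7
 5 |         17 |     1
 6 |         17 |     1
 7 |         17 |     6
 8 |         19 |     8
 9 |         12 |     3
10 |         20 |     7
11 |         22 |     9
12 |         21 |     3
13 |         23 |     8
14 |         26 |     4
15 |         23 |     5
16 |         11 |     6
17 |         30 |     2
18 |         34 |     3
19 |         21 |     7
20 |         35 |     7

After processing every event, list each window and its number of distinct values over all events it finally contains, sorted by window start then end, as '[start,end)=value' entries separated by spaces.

[0,9)=3 [9,18)=3 [18,27)=6 [27,36)=3

i=0 t=0 v=6: → [0,9); WM=0
i=1 t=5 v=3: → [0,9); WM=5
i=2 t=6 v=5: → [0,9); WM=6
i=3 t=8 v=5: → [0,9); WM=8
i=4 t=10 v=7: → [9,18); WM=10; [0,9) fires=3
i=5 t=17 v=1: → [9,18); WM=17
i=6 t=17 v=1: → [9,18); WM=17
i=7 t=17 v=6: → [9,18); WM=17
i=8 t=19 v=8: → [18,27); WM=19; [9,18) fires=3
i=9 t=12 v=3: DROP (t<19-3); WM=19
i=10 t=20 v=7: → [18,27); WM=20
i=11 t=22 v=9: → [18,27); WM=22
i=12 t=21 v=3: → [18,27); WM=22
i=13 t=23 v=8: → [18,27); WM=23
i=14 t=26 v=4: → [18,27); WM=26
i=15 t=23 v=5: → [18,27); WM=26
i=16 t=11 v=6: DROP (t<26-3); WM=26
i=17 t=30 v=2: → [27,36); WM=30; [18,27) fires=6
i=18 t=34 v=3: → [27,36); WM=34
i=19 t=21 v=7: DROP (t<34-3); WM=34
i=20 t=35 v=7: → [27,36); WM=35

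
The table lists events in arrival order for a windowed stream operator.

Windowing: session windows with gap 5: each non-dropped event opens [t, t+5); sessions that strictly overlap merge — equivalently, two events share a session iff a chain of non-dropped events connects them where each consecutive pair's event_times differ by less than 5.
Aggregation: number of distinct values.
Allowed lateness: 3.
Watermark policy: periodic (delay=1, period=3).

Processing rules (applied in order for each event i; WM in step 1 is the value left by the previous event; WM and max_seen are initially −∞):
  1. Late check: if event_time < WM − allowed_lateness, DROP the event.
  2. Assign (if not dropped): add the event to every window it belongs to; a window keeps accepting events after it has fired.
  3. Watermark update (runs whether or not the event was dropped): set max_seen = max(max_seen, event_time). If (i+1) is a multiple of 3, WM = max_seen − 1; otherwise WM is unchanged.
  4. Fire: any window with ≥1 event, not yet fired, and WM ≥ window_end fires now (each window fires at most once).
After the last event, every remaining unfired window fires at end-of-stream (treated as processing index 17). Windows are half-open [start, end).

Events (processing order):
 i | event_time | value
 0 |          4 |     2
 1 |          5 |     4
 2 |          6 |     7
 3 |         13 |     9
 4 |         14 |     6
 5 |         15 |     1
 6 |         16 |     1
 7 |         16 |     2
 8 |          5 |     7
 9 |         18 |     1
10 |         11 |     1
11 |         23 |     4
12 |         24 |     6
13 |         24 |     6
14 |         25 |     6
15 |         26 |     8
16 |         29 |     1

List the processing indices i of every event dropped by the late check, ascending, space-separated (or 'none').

8 10

i=0 t=4 v=2: → [4,9); WM=−∞
i=1 t=5 v=4: → [4,10); WM=−∞
i=2 t=6 v=7: → [4,11); WM=5
i=3 t=13 v=9: → [13,18); WM=5
i=4 t=14 v=6: → [13,19); WM=5
i=5 t=15 v=1: → [13,20); WM=14
i=6 t=16 v=1: → [13,21); WM=14
i=7 t=16 v=2: → [13,21); WM=14
i=8 t=5 v=7: DROP (t<14-3); WM=15
i=9 t=18 v=1: → [13,23); WM=15
i=10 t=11 v=1: DROP (t<15-3); WM=15
i=11 t=23 v=4: → [23,28); WM=22
i=12 t=24 v=6: → [23,29); WM=22
i=13 t=24 v=6: → [23,29); WM=22
i=14 t=25 v=6: → [23,30); WM=24
i=15 t=26 v=8: → [23,31); WM=24
i=16 t=29 v=1: → [23,34); WM=24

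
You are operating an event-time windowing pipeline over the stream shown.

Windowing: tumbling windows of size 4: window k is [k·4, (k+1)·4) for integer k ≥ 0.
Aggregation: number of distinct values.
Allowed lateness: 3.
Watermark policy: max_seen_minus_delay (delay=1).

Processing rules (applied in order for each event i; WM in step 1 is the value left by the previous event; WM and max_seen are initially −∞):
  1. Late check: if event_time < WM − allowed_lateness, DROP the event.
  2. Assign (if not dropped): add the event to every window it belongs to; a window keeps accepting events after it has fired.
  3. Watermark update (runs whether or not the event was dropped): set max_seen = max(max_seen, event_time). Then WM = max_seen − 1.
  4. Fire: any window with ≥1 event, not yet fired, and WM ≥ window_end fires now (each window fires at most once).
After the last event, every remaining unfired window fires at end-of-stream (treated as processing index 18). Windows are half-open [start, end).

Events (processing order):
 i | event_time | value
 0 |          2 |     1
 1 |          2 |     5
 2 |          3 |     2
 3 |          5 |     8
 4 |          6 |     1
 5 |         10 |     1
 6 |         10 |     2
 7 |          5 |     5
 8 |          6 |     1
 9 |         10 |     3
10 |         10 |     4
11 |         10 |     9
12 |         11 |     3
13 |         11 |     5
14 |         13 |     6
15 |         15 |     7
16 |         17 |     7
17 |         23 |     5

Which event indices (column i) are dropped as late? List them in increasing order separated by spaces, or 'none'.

i=0 t=2 v=1: → [0,4); WM=1
i=1 t=2 v=5: → [0,4); WM=1
i=2 t=3 v=2: → [0,4); WM=2
i=3 t=5 v=8: → [4,8); WM=4; [0,4) fires=3
i=4 t=6 v=1: → [4,8); WM=5
i=5 t=10 v=1: → [8,12); WM=9; [4,8) fires=2
i=6 t=10 v=2: → [8,12); WM=9
i=7 t=5 v=5: DROP (t<9-3); WM=9
i=8 t=6 v=1: → [4,8); WM=9
i=9 t=10 v=3: → [8,12); WM=9
i=10 t=10 v=4: → [8,12); WM=9
i=11 t=10 v=9: → [8,12); WM=9
i=12 t=11 v=3: → [8,12); WM=10
i=13 t=11 v=5: → [8,12); WM=10
i=14 t=13 v=6: → [12,16); WM=12; [8,12) fires=6
i=15 t=15 v=7: → [12,16); WM=14
i=16 t=17 v=7: → [16,20); WM=16; [12,16) fires=2
i=17 t=23 v=5: → [20,24); WM=22; [16,20) fires=1

7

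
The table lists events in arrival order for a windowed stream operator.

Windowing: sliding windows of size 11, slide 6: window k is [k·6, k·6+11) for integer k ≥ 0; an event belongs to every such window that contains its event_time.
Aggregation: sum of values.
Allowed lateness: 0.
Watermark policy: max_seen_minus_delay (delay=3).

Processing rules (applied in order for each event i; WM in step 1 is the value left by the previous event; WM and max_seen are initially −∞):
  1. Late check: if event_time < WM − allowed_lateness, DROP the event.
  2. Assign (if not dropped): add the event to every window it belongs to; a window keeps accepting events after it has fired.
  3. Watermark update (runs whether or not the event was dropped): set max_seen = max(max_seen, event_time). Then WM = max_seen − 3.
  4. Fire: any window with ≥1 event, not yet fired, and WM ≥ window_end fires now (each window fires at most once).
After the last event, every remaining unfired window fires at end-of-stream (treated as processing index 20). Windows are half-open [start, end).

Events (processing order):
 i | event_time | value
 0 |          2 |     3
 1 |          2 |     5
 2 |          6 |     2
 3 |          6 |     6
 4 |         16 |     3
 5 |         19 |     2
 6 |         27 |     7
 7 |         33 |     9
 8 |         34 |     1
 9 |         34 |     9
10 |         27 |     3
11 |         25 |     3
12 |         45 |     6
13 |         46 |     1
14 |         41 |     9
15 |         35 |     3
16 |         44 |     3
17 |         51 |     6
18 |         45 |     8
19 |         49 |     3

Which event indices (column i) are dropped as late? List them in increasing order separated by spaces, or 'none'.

i=0 t=2 v=3: → [0,11); WM=-1
i=1 t=2 v=5: → [0,11); WM=-1
i=2 t=6 v=2: → [6,17),[0,11); WM=3
i=3 t=6 v=6: → [6,17),[0,11); WM=3
i=4 t=16 v=3: → [12,23),[6,17); WM=13; [0,11) fires=16
i=5 t=19 v=2: → [18,29),[12,23); WM=16
i=6 t=27 v=7: → [24,35),[18,29); WM=24; [6,17) fires=11 [12,23) fires=5
i=7 t=33 v=9: → [30,41),[24,35); WM=30; [18,29) fires=9
i=8 t=34 v=1: → [30,41),[24,35); WM=31
i=9 t=34 v=9: → [30,41),[24,35); WM=31
i=10 t=27 v=3: DROP (t<31-0); WM=31
i=11 t=25 v=3: DROP (t<31-0); WM=31
i=12 t=45 v=6: → [42,53),[36,47); WM=42; [24,35) fires=26 [30,41) fires=19
i=13 t=46 v=1: → [42,53),[36,47); WM=43
i=14 t=41 v=9: DROP (t<43-0); WM=43
i=15 t=35 v=3: DROP (t<43-0); WM=43
i=16 t=44 v=3: → [42,53),[36,47); WM=43
i=17 t=51 v=6: → [48,59),[42,53); WM=48; [36,47) fires=10
i=18 t=45 v=8: DROP (t<48-0); WM=48
i=19 t=49 v=3: → [48,59),[42,53); WM=48

10 11 14 15 18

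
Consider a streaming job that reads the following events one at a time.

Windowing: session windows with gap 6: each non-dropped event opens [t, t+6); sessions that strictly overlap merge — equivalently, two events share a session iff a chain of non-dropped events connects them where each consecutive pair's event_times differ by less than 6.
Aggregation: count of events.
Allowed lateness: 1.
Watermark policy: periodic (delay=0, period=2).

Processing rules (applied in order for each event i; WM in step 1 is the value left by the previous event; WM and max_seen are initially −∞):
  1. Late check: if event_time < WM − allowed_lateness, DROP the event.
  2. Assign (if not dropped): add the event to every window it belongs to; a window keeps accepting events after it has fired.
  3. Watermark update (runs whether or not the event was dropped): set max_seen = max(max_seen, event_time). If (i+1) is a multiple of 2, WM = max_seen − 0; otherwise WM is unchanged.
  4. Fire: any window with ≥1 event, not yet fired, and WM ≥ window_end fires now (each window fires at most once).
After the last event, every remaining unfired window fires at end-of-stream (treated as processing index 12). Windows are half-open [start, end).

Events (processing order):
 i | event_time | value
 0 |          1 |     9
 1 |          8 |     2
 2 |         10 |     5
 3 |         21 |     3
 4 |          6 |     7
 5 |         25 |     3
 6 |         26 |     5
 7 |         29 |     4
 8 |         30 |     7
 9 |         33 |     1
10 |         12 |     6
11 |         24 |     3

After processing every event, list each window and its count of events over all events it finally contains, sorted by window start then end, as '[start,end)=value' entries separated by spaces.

[1,7)=1 [8,16)=2 [21,39)=6

i=0 t=1 v=9: → [1,7); WM=−∞
i=1 t=8 v=2: → [8,14); WM=8
i=2 t=10 v=5: → [8,16); WM=8
i=3 t=21 v=3: → [21,27); WM=21
i=4 t=6 v=7: DROP (t<21-1); WM=21
i=5 t=25 v=3: → [21,31); WM=25
i=6 t=26 v=5: → [21,32); WM=25
i=7 t=29 v=4: → [21,35); WM=29
i=8 t=30 v=7: → [21,36); WM=29
i=9 t=33 v=1: → [21,39); WM=33
i=10 t=12 v=6: DROP (t<33-1); WM=33
i=11 t=24 v=3: DROP (t<33-1); WM=33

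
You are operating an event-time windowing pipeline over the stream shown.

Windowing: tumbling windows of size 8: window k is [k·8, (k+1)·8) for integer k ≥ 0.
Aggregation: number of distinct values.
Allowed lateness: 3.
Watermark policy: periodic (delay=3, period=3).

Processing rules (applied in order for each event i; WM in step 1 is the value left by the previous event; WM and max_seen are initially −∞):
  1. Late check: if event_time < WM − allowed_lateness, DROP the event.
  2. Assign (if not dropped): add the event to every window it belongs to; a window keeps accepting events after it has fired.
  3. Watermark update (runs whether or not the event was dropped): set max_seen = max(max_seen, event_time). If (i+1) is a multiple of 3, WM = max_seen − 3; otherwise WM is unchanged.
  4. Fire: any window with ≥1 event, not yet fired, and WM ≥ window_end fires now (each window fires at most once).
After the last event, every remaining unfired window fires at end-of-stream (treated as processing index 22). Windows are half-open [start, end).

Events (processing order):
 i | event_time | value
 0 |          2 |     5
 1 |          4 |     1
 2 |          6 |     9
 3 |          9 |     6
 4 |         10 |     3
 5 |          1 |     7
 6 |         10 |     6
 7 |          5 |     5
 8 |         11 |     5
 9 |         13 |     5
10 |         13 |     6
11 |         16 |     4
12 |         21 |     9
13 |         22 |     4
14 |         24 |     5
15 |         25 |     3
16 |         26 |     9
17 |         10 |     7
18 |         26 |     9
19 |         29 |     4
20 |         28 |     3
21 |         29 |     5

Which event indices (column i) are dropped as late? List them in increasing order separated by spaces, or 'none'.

i=0 t=2 v=5: → [0,8); WM=−∞
i=1 t=4 v=1: → [0,8); WM=−∞
i=2 t=6 v=9: → [0,8); WM=3
i=3 t=9 v=6: → [8,16); WM=3
i=4 t=10 v=3: → [8,16); WM=3
i=5 t=1 v=7: → [0,8); WM=7
i=6 t=10 v=6: → [8,16); WM=7
i=7 t=5 v=5: → [0,8); WM=7
i=8 t=11 v=5: → [8,16); WM=8; [0,8) fires=4
i=9 t=13 v=5: → [8,16); WM=8
i=10 t=13 v=6: → [8,16); WM=8
i=11 t=16 v=4: → [16,24); WM=13
i=12 t=21 v=9: → [16,24); WM=13
i=13 t=22 v=4: → [16,24); WM=13
i=14 t=24 v=5: → [24,32); WM=21; [8,16) fires=3
i=15 t=25 v=3: → [24,32); WM=21
i=16 t=26 v=9: → [24,32); WM=21
i=17 t=10 v=7: DROP (t<21-3); WM=23
i=18 t=26 v=9: → [24,32); WM=23
i=19 t=29 v=4: → [24,32); WM=23
i=20 t=28 v=3: → [24,32); WM=26; [16,24) fires=2
i=21 t=29 v=5: → [24,32); WM=26

17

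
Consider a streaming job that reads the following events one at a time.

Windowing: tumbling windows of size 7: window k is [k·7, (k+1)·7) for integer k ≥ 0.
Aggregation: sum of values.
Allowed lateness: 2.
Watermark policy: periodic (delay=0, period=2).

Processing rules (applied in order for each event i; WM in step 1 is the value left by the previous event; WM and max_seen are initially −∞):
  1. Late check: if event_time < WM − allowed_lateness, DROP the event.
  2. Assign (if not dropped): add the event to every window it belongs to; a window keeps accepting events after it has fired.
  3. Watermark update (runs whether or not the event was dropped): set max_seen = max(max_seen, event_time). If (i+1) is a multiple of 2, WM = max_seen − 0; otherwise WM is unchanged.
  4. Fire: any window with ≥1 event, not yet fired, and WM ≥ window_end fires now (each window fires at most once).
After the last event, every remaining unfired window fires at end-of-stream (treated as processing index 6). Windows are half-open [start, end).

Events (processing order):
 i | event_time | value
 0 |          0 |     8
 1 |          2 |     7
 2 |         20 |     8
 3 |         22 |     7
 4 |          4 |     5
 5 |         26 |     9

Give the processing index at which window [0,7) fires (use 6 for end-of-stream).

3

i=0 t=0 v=8: → [0,7); WM=−∞
i=1 t=2 v=7: → [0,7); WM=2
i=2 t=20 v=8: → [14,21); WM=2
i=3 t=22 v=7: → [21,28); WM=22; [0,7) fires=15 [14,21) fires=8
i=4 t=4 v=5: DROP (t<22-2); WM=22
i=5 t=26 v=9: → [21,28); WM=26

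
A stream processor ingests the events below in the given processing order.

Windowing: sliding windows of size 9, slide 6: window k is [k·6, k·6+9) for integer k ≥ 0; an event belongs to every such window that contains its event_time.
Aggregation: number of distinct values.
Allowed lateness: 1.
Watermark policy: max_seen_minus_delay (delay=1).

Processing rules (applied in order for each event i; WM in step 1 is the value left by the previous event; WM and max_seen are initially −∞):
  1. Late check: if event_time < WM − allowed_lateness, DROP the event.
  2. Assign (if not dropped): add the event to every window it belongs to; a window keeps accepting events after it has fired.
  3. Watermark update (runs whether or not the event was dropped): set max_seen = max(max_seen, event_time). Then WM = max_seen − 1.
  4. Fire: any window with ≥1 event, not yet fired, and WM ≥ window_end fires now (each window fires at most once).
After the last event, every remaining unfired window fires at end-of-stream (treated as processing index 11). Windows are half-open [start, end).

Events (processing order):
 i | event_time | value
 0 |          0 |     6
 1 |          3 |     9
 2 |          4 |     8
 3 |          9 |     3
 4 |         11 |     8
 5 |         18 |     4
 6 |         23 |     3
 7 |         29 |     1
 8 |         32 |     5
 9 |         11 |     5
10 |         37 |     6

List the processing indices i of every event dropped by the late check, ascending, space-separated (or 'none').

9

i=0 t=0 v=6: → [0,9); WM=-1
i=1 t=3 v=9: → [0,9); WM=2
i=2 t=4 v=8: → [0,9); WM=3
i=3 t=9 v=3: → [6,15); WM=8
i=4 t=11 v=8: → [6,15); WM=10; [0,9) fires=3
i=5 t=18 v=4: → [18,27),[12,21); WM=17; [6,15) fires=2
i=6 t=23 v=3: → [18,27); WM=22; [12,21) fires=1
i=7 t=29 v=1: → [24,33); WM=28; [18,27) fires=2
i=8 t=32 v=5: → [30,39),[24,33); WM=31
i=9 t=11 v=5: DROP (t<31-1); WM=31
i=10 t=37 v=6: → [36,45),[30,39); WM=36; [24,33) fires=2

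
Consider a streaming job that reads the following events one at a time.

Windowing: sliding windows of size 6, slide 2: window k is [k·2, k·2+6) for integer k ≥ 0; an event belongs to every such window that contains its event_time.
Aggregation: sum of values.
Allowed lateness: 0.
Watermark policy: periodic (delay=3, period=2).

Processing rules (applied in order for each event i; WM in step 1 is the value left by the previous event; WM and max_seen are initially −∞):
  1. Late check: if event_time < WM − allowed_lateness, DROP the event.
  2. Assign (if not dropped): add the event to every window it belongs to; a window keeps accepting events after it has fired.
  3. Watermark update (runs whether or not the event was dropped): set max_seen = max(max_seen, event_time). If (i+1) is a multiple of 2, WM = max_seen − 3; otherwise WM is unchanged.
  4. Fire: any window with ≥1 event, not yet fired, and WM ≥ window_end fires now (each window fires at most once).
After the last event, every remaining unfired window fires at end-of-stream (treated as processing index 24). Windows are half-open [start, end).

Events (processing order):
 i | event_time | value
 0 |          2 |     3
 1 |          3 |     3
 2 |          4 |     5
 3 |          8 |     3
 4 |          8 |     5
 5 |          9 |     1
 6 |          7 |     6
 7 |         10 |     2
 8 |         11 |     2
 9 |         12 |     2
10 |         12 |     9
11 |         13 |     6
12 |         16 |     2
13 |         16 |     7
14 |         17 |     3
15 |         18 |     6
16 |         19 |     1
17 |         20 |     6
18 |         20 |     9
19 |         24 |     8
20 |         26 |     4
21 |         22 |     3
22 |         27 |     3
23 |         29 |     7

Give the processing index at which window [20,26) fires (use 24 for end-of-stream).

i=0 t=2 v=3: → [2,8),[0,6); WM=−∞
i=1 t=3 v=3: → [2,8),[0,6); WM=0
i=2 t=4 v=5: → [4,10),[2,8),[0,6); WM=0
i=3 t=8 v=3: → [8,14),[6,12),[4,10); WM=5
i=4 t=8 v=5: → [8,14),[6,12),[4,10); WM=5
i=5 t=9 v=1: → [8,14),[6,12),[4,10); WM=6; [0,6) fires=11
i=6 t=7 v=6: → [6,12),[4,10),[2,8); WM=6
i=7 t=10 v=2: → [10,16),[8,14),[6,12); WM=7
i=8 t=11 v=2: → [10,16),[8,14),[6,12); WM=7
i=9 t=12 v=2: → [12,18),[10,16),[8,14); WM=9; [2,8) fires=17
i=10 t=12 v=9: → [12,18),[10,16),[8,14); WM=9
i=11 t=13 v=6: → [12,18),[10,16),[8,14); WM=10; [4,10) fires=20
i=12 t=16 v=2: → [16,22),[14,20),[12,18); WM=10
i=13 t=16 v=7: → [16,22),[14,20),[12,18); WM=13; [6,12) fires=19
i=14 t=17 v=3: → [16,22),[14,20),[12,18); WM=13
i=15 t=18 v=6: → [18,24),[16,22),[14,20); WM=15; [8,14) fires=30
i=16 t=19 v=1: → [18,24),[16,22),[14,20); WM=15
i=17 t=20 v=6: → [20,26),[18,24),[16,22); WM=17; [10,16) fires=21
i=18 t=20 v=9: → [20,26),[18,24),[16,22); WM=17
i=19 t=24 v=8: → [24,30),[22,28),[20,26); WM=21; [12,18) fires=29 [14,20) fires=19
i=20 t=26 v=4: → [26,32),[24,30),[22,28); WM=21
i=21 t=22 v=3: → [22,28),[20,26),[18,24); WM=23; [16,22) fires=34
i=22 t=27 v=3: → [26,32),[24,30),[22,28); WM=23
i=23 t=29 v=7: → [28,34),[26,32),[24,30); WM=26; [18,24) fires=25 [20,26) fires=26

23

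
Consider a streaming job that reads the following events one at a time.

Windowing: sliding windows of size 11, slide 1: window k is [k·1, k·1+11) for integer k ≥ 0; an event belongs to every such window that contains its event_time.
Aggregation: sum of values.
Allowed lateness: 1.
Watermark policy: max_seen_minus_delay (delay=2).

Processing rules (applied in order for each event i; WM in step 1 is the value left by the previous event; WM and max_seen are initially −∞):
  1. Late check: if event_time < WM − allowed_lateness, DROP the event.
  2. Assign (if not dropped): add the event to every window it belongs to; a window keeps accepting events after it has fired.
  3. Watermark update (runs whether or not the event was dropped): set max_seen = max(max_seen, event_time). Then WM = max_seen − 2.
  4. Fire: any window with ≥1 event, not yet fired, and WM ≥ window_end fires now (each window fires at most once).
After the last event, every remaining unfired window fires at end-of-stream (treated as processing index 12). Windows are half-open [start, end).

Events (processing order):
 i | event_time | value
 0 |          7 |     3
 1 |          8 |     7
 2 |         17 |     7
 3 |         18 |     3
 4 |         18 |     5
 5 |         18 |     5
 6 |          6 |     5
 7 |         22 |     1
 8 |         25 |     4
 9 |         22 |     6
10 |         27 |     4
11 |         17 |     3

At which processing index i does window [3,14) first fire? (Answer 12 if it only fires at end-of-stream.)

2

i=0 t=7 v=3: → [7,18),[6,17),[5,16),[4,15),[3,14),[2,13),[1,12),[0,11); WM=5
i=1 t=8 v=7: → [8,19),[7,18),[6,17),[5,16),[4,15),[3,14),[2,13),[1,12),[0,11); WM=6
i=2 t=17 v=7: → [17,28),[16,27),[15,26),[14,25),[13,24),[12,23),[11,22),[10,21),[9,20),[8,19),[7,18); WM=15; [0,11) fires=10 [1,12) fires=10 [2,13) fires=10 [3,14) fires=10 [4,15) fires=10
i=3 t=18 v=3: → [18,29),[17,28),[16,27),[15,26),[14,25),[13,24),[12,23),[11,22),[10,21),[9,20),[8,19); WM=16; [5,16) fires=10
i=4 t=18 v=5: → [18,29),[17,28),[16,27),[15,26),[14,25),[13,24),[12,23),[11,22),[10,21),[9,20),[8,19); WM=16
i=5 t=18 v=5: → [18,29),[17,28),[16,27),[15,26),[14,25),[13,24),[12,23),[11,22),[10,21),[9,20),[8,19); WM=16
i=6 t=6 v=5: DROP (t<16-1); WM=16
i=7 t=22 v=1: → [22,33),[21,32),[20,31),[19,30),[18,29),[17,28),[16,27),[15,26),[14,25),[13,24),[12,23); WM=20; [6,17) fires=10 [7,18) fires=17 [8,19) fires=27 [9,20) fires=20
i=8 t=25 v=4: → [25,36),[24,35),[23,34),[22,33),[21,32),[20,31),[19,30),[18,29),[17,28),[16,27),[15,26); WM=23; [10,21) fires=20 [11,22) fires=20 [12,23) fires=21
i=9 t=22 v=6: → [22,33),[21,32),[20,31),[19,30),[18,29),[17,28),[16,27),[15,26),[14,25),[13,24),[12,23); WM=23
i=10 t=27 v=4: → [27,38),[26,37),[25,36),[24,35),[23,34),[22,33),[21,32),[20,31),[19,30),[18,29),[17,28); WM=25; [13,24) fires=27 [14,25) fires=27
i=11 t=17 v=3: DROP (t<25-1); WM=25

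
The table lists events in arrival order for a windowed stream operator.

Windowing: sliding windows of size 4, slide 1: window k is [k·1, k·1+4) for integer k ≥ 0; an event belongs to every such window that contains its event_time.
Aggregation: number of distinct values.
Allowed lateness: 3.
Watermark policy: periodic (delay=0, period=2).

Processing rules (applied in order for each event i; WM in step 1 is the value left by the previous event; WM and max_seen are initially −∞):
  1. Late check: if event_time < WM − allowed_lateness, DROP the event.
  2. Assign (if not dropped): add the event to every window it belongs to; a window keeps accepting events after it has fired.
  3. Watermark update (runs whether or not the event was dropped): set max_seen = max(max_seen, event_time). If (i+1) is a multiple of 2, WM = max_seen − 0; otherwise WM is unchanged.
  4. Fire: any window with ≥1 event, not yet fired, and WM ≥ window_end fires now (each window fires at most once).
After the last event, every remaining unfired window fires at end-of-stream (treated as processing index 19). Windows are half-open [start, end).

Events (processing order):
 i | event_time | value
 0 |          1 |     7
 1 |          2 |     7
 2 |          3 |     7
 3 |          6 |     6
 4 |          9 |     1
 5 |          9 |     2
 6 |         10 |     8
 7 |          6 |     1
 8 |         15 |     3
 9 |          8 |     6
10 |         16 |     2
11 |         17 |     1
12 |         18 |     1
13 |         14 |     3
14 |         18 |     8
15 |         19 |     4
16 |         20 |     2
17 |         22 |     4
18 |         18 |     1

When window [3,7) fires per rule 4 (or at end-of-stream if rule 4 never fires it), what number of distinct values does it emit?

2

i=0 t=1 v=7: → [1,5),[0,4); WM=−∞
i=1 t=2 v=7: → [2,6),[1,5),[0,4); WM=2
i=2 t=3 v=7: → [3,7),[2,6),[1,5),[0,4); WM=2
i=3 t=6 v=6: → [6,10),[5,9),[4,8),[3,7); WM=6; [0,4) fires=1 [1,5) fires=1 [2,6) fires=1
i=4 t=9 v=1: → [9,13),[8,12),[7,11),[6,10); WM=6
i=5 t=9 v=2: → [9,13),[8,12),[7,11),[6,10); WM=9; [3,7) fires=2 [4,8) fires=1 [5,9) fires=1
i=6 t=10 v=8: → [10,14),[9,13),[8,12),[7,11); WM=9
i=7 t=6 v=1: → [6,10),[5,9),[4,8),[3,7); WM=10; [6,10) fires=3
i=8 t=15 v=3: → [15,19),[14,18),[13,17),[12,16); WM=10
i=9 t=8 v=6: → [8,12),[7,11),[6,10),[5,9); WM=15; [7,11) fires=4 [8,12) fires=4 [9,13) fires=3 [10,14) fires=1
i=10 t=16 v=2: → [16,20),[15,19),[14,18),[13,17); WM=15
i=11 t=17 v=1: → [17,21),[16,20),[15,19),[14,18); WM=17; [12,16) fires=1 [13,17) fires=2
i=12 t=18 v=1: → [18,22),[17,21),[16,20),[15,19); WM=17
i=13 t=14 v=3: → [14,18),[13,17),[12,16),[11,15); WM=18; [11,15) fires=1 [14,18) fires=3
i=14 t=18 v=8: → [18,22),[17,21),[16,20),[15,19); WM=18
i=15 t=19 v=4: → [19,23),[18,22),[17,21),[16,20); WM=19; [15,19) fires=4
i=16 t=20 v=2: → [20,24),[19,23),[18,22),[17,21); WM=19
i=17 t=22 v=4: → [22,26),[21,25),[20,24),[19,23); WM=22; [16,20) fires=4 [17,21) fires=4 [18,22) fires=4
i=18 t=18 v=1: DROP (t<22-3); WM=22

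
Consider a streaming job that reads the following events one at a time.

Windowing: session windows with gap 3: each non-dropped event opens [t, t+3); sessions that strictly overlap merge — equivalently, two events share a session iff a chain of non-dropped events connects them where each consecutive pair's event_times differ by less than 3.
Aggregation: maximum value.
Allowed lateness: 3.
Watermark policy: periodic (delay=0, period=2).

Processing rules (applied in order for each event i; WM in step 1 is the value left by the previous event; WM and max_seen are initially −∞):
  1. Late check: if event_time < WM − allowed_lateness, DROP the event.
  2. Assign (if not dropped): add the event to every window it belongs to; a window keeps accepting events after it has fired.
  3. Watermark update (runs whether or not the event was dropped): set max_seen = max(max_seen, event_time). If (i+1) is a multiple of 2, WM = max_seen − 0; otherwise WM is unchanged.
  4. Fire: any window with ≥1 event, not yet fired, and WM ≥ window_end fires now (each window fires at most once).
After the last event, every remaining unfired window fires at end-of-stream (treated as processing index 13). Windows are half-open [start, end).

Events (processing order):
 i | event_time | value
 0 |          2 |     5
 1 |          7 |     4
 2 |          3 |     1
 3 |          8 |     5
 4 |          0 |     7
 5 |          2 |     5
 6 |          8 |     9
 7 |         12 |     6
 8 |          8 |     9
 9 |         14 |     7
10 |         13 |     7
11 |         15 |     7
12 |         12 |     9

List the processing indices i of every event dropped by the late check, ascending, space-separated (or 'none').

i=0 t=2 v=5: → [2,5); WM=−∞
i=1 t=7 v=4: → [7,10); WM=7
i=2 t=3 v=1: DROP (t<7-3); WM=7
i=3 t=8 v=5: → [7,11); WM=8
i=4 t=0 v=7: DROP (t<8-3); WM=8
i=5 t=2 v=5: DROP (t<8-3); WM=8
i=6 t=8 v=9: → [7,11); WM=8
i=7 t=12 v=6: → [12,15); WM=12
i=8 t=8 v=9: DROP (t<12-3); WM=12
i=9 t=14 v=7: → [12,17); WM=14
i=10 t=13 v=7: → [12,17); WM=14
i=11 t=15 v=7: → [12,18); WM=15
i=12 t=12 v=9: → [12,18); WM=15

2 4 5 8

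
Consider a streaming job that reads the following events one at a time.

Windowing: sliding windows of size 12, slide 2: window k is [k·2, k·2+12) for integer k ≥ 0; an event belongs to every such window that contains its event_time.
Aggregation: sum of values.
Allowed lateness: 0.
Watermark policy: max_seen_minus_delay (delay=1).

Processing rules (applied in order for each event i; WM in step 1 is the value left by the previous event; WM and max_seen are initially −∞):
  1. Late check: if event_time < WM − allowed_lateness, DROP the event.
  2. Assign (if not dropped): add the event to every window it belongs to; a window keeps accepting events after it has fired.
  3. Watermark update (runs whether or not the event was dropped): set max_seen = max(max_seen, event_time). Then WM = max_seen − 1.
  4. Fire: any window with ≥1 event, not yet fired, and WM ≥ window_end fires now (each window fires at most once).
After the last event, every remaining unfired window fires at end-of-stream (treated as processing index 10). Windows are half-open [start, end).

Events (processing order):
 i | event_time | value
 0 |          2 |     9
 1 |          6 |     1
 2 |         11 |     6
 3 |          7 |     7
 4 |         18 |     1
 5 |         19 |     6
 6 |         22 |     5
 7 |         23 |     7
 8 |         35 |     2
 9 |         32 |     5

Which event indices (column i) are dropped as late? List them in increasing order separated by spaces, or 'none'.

i=0 t=2 v=9: → [2,14),[0,12); WM=1
i=1 t=6 v=1: → [6,18),[4,16),[2,14),[0,12); WM=5
i=2 t=11 v=6: → [10,22),[8,20),[6,18),[4,16),[2,14),[0,12); WM=10
i=3 t=7 v=7: DROP (t<10-0); WM=10
i=4 t=18 v=1: → [18,30),[16,28),[14,26),[12,24),[10,22),[8,20); WM=17; [0,12) fires=16 [2,14) fires=16 [4,16) fires=7
i=5 t=19 v=6: → [18,30),[16,28),[14,26),[12,24),[10,22),[8,20); WM=18; [6,18) fires=7
i=6 t=22 v=5: → [22,34),[20,32),[18,30),[16,28),[14,26),[12,24); WM=21; [8,20) fires=13
i=7 t=23 v=7: → [22,34),[20,32),[18,30),[16,28),[14,26),[12,24); WM=22; [10,22) fires=13
i=8 t=35 v=2: → [34,46),[32,44),[30,42),[28,40),[26,38),[24,36); WM=34; [12,24) fires=19 [14,26) fires=19 [16,28) fires=19 [18,30) fires=19 [20,32) fires=12 [22,34) fires=12
i=9 t=32 v=5: DROP (t<34-0); WM=34

3 9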